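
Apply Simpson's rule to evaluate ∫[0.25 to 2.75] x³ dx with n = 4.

f(x) = x³
a = 0.25, b = 2.75, n = 4
h = (b - a)/n = 0.625000

Simpson's rule: (h/3)[f(x₀) + 4f(x₁) + 2f(x₂) + ... + f(xₙ)]

x_0 = 0.2500, f(x_0) = 0.015625, coefficient = 1
x_1 = 0.8750, f(x_1) = 0.669922, coefficient = 4
x_2 = 1.5000, f(x_2) = 3.375000, coefficient = 2
x_3 = 2.1250, f(x_3) = 9.595703, coefficient = 4
x_4 = 2.7500, f(x_4) = 20.796875, coefficient = 1

I ≈ (0.625000/3) × 68.625000 = 14.296875
Exact value: 14.296875
Error: 0.000000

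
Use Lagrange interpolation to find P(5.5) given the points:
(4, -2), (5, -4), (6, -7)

Lagrange interpolation formula:
P(x) = Σ yᵢ × Lᵢ(x)
where Lᵢ(x) = Π_{j≠i} (x - xⱼ)/(xᵢ - xⱼ)

L_0(5.5) = (5.5 - 5)/(4 - 5) × (5.5 - 6)/(4 - 6) = -0.125000
L_1(5.5) = (5.5 - 4)/(5 - 4) × (5.5 - 6)/(5 - 6) = 0.750000
L_2(5.5) = (5.5 - 4)/(6 - 4) × (5.5 - 5)/(6 - 5) = 0.375000

P(5.5) = (-2)×L_0(5.5) + (-4)×L_1(5.5) + (-7)×L_2(5.5)
P(5.5) = -5.375000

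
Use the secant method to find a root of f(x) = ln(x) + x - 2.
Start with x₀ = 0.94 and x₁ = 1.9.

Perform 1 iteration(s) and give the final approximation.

f(x) = ln(x) + x - 2
x₀ = 0.94, x₁ = 1.9

Secant formula: x_{n+1} = x_n - f(x_n)(x_n - x_{n-1})/(f(x_n) - f(x_{n-1}))

Iteration 1:
  f(0.940000) = -1.121875
  f(1.900000) = 0.541854
  x_2 = 1.900000 - 0.541854×(1.900000 - 0.940000)/(0.541854 - (-1.121875))
       = 1.587341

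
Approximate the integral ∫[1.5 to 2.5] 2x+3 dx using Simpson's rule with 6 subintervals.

f(x) = 2x+3
a = 1.5, b = 2.5, n = 6
h = (b - a)/n = 0.166667

Simpson's rule: (h/3)[f(x₀) + 4f(x₁) + 2f(x₂) + ... + f(xₙ)]

x_0 = 1.5000, f(x_0) = 6.000000, coefficient = 1
x_1 = 1.6667, f(x_1) = 6.333333, coefficient = 4
x_2 = 1.8333, f(x_2) = 6.666667, coefficient = 2
x_3 = 2.0000, f(x_3) = 7.000000, coefficient = 4
x_4 = 2.1667, f(x_4) = 7.333333, coefficient = 2
x_5 = 2.3333, f(x_5) = 7.666667, coefficient = 4
x_6 = 2.5000, f(x_6) = 8.000000, coefficient = 1

I ≈ (0.166667/3) × 126.000000 = 7.000000
Exact value: 7.000000
Error: 0.000000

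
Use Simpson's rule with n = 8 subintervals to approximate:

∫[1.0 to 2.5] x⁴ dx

f(x) = x⁴
a = 1.0, b = 2.5, n = 8
h = (b - a)/n = 0.187500

Simpson's rule: (h/3)[f(x₀) + 4f(x₁) + 2f(x₂) + ... + f(xₙ)]

x_0 = 1.0000, f(x_0) = 1.000000, coefficient = 1
x_1 = 1.1875, f(x_1) = 1.988541, coefficient = 4
x_2 = 1.3750, f(x_2) = 3.574463, coefficient = 2
x_3 = 1.5625, f(x_3) = 5.960464, coefficient = 4
x_4 = 1.7500, f(x_4) = 9.378906, coefficient = 2
x_5 = 1.9375, f(x_5) = 14.091812, coefficient = 4
x_6 = 2.1250, f(x_6) = 20.390869, coefficient = 2
x_7 = 2.3125, f(x_7) = 28.597427, coefficient = 4
x_8 = 2.5000, f(x_8) = 39.062500, coefficient = 1

I ≈ (0.187500/3) × 309.303955 = 19.331497
Exact value: 19.331250
Error: 0.000247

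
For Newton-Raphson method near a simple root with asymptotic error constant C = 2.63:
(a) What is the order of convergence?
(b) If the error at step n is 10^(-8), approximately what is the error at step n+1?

(a) Newton-Raphson has quadratic (order 2) convergence near simple roots.
    This means |e_{n+1}| ≈ C|e_n|².

(b) With |e_n| = 10^(-8) and C = 2.63:
    |e_{n+1}| ≈ 2.63 × (10^(-8))² = 2.63 × 10^(-16)

(a) 2 (quadratic); (b) |e_{n+1}| ≈ 2.630e-16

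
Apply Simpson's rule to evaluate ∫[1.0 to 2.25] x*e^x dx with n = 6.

f(x) = x*e^x
a = 1.0, b = 2.25, n = 6
h = (b - a)/n = 0.208333

Simpson's rule: (h/3)[f(x₀) + 4f(x₁) + 2f(x₂) + ... + f(xₙ)]

x_0 = 1.0000, f(x_0) = 2.718282, coefficient = 1
x_1 = 1.2083, f(x_1) = 4.045379, coefficient = 4
x_2 = 1.4167, f(x_2) = 5.841417, coefficient = 2
x_3 = 1.6250, f(x_3) = 8.252431, coefficient = 4
x_4 = 1.8333, f(x_4) = 11.466952, coefficient = 2
x_5 = 2.0417, f(x_5) = 15.727852, coefficient = 4
x_6 = 2.2500, f(x_6) = 21.347406, coefficient = 1

I ≈ (0.208333/3) × 170.785072 = 11.860074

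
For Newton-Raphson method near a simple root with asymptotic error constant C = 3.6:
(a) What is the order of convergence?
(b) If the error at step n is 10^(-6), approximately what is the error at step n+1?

(a) Newton-Raphson has quadratic (order 2) convergence near simple roots.
    This means |e_{n+1}| ≈ C|e_n|².

(b) With |e_n| = 10^(-6) and C = 3.6:
    |e_{n+1}| ≈ 3.6 × (10^(-6))² = 3.6 × 10^(-12)

(a) 2 (quadratic); (b) |e_{n+1}| ≈ 3.600e-12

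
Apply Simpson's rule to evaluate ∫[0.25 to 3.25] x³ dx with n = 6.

f(x) = x³
a = 0.25, b = 3.25, n = 6
h = (b - a)/n = 0.500000

Simpson's rule: (h/3)[f(x₀) + 4f(x₁) + 2f(x₂) + ... + f(xₙ)]

x_0 = 0.2500, f(x_0) = 0.015625, coefficient = 1
x_1 = 0.7500, f(x_1) = 0.421875, coefficient = 4
x_2 = 1.2500, f(x_2) = 1.953125, coefficient = 2
x_3 = 1.7500, f(x_3) = 5.359375, coefficient = 4
x_4 = 2.2500, f(x_4) = 11.390625, coefficient = 2
x_5 = 2.7500, f(x_5) = 20.796875, coefficient = 4
x_6 = 3.2500, f(x_6) = 34.328125, coefficient = 1

I ≈ (0.500000/3) × 167.343750 = 27.890625
Exact value: 27.890625
Error: 0.000000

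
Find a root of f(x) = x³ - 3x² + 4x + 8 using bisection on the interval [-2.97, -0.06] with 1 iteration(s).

f(x) = x³ - 3x² + 4x + 8
Initial interval: [-2.97, -0.06]

Iteration 1:
  c_1 = (-2.970000 + (-0.060000))/2 = -1.515000
  f(c_1) = f(-1.515000) = -8.422941
  f(a) × f(c) ≥ 0, new interval: [-1.515000, -0.060000]

After 1 iteration(s), the approximation is c_1 = -1.515000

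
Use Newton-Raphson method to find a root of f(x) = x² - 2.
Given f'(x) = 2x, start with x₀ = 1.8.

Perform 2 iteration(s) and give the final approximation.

f(x) = x² - 2
f'(x) = 2x
x₀ = 1.8

Newton-Raphson formula: x_{n+1} = x_n - f(x_n)/f'(x_n)

Iteration 1:
  f(1.800000) = 1.240000
  f'(1.800000) = 3.600000
  x_1 = 1.800000 - 1.240000/3.600000 = 1.455556
Iteration 2:
  f(1.455556) = 0.118642
  f'(1.455556) = 2.911111
  x_2 = 1.455556 - 0.118642/2.911111 = 1.414801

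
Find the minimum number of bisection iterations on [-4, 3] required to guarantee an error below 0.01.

We need (b-a)/2^n ≤ 0.01
(3 - (-4))/2^n ≤ 0.01
7/2^n ≤ 0.01
2^n ≥ 700
n ≥ log₂(700) = 9.45
n ≥ 10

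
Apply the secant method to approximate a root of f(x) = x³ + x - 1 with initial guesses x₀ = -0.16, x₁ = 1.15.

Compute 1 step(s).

f(x) = x³ + x - 1
x₀ = -0.16, x₁ = 1.15

Secant formula: x_{n+1} = x_n - f(x_n)(x_n - x_{n-1})/(f(x_n) - f(x_{n-1}))

Iteration 1:
  f(-0.160000) = -1.164096
  f(1.150000) = 1.670875
  x_2 = 1.150000 - 1.670875×(1.150000 - (-0.160000))/(1.670875 - (-1.164096))
       = 0.377912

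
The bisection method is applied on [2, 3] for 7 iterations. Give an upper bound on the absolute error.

Bisection error bound: |error| ≤ (b-a)/2^n
|error| ≤ (3 - 2)/2^7 = 1/2^7
|error| ≤ 0.0078125000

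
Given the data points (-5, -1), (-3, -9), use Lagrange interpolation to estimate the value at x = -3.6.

Lagrange interpolation formula:
P(x) = Σ yᵢ × Lᵢ(x)
where Lᵢ(x) = Π_{j≠i} (x - xⱼ)/(xᵢ - xⱼ)

L_0(-3.6) = (-3.6 - (-3))/(-5 - (-3)) = 0.300000
L_1(-3.6) = (-3.6 - (-5))/(-3 - (-5)) = 0.700000

P(-3.6) = (-1)×L_0(-3.6) + (-9)×L_1(-3.6)
P(-3.6) = -6.600000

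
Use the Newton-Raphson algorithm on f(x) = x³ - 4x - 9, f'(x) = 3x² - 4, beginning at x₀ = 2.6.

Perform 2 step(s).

f(x) = x³ - 4x - 9
f'(x) = 3x² - 4
x₀ = 2.6

Newton-Raphson formula: x_{n+1} = x_n - f(x_n)/f'(x_n)

Iteration 1:
  f(2.600000) = -1.824000
  f'(2.600000) = 16.280000
  x_1 = 2.600000 - (-1.824000)/16.280000 = 2.712039
Iteration 2:
  f(2.712039) = 0.099318
  f'(2.712039) = 18.065472
  x_2 = 2.712039 - 0.099318/18.065472 = 2.706542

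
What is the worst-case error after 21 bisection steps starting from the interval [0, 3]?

Bisection error bound: |error| ≤ (b-a)/2^n
|error| ≤ (3 - 0)/2^21 = 3/2^21
|error| ≤ 0.0000014305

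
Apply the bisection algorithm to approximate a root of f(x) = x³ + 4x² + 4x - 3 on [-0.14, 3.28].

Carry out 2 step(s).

f(x) = x³ + 4x² + 4x - 3
Initial interval: [-0.14, 3.28]

Iteration 1:
  c_1 = (-0.140000 + 3.280000)/2 = 1.570000
  f(c_1) = f(1.570000) = 17.009493
  f(a) × f(c) < 0, new interval: [-0.140000, 1.570000]
Iteration 2:
  c_2 = (-0.140000 + 1.570000)/2 = 0.715000
  f(c_2) = f(0.715000) = 2.270426
  f(a) × f(c) < 0, new interval: [-0.140000, 0.715000]

After 2 iteration(s), the approximation is c_2 = 0.715000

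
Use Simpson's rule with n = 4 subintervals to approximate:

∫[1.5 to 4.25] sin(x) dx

f(x) = sin(x)
a = 1.5, b = 4.25, n = 4
h = (b - a)/n = 0.687500

Simpson's rule: (h/3)[f(x₀) + 4f(x₁) + 2f(x₂) + ... + f(xₙ)]

x_0 = 1.5000, f(x_0) = 0.997495, coefficient = 1
x_1 = 2.1875, f(x_1) = 0.815789, coefficient = 4
x_2 = 2.8750, f(x_2) = 0.263446, coefficient = 2
x_3 = 3.5625, f(x_3) = -0.408589, coefficient = 4
x_4 = 4.2500, f(x_4) = -0.894989, coefficient = 1

I ≈ (0.687500/3) × 2.258200 = 0.517504
Exact value: 0.516825
Error: 0.000679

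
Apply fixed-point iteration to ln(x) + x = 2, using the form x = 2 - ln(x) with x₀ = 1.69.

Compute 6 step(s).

Equation: ln(x) + x = 2
Fixed-point form: x = 2 - ln(x)
x₀ = 1.69

x_1 = g(1.690000) = 1.475271
x_2 = g(1.475271) = 1.611158
x_3 = g(1.611158) = 1.523047
x_4 = g(1.523047) = 1.579287
x_5 = g(1.579287) = 1.543026
x_6 = g(1.543026) = 1.566254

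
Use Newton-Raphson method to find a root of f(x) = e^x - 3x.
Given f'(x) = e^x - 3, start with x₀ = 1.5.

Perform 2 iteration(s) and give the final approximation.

f(x) = e^x - 3x
f'(x) = e^x - 3
x₀ = 1.5

Newton-Raphson formula: x_{n+1} = x_n - f(x_n)/f'(x_n)

Iteration 1:
  f(1.500000) = -0.018311
  f'(1.500000) = 1.481689
  x_1 = 1.500000 - (-0.018311)/1.481689 = 1.512358
Iteration 2:
  f(1.512358) = 0.000344
  f'(1.512358) = 1.537418
  x_2 = 1.512358 - 0.000344/1.537418 = 1.512135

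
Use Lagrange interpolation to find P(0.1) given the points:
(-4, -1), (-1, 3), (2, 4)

Lagrange interpolation formula:
P(x) = Σ yᵢ × Lᵢ(x)
where Lᵢ(x) = Π_{j≠i} (x - xⱼ)/(xᵢ - xⱼ)

L_0(0.1) = (0.1 - (-1))/(-4 - (-1)) × (0.1 - 2)/(-4 - 2) = -0.116111
L_1(0.1) = (0.1 - (-4))/(-1 - (-4)) × (0.1 - 2)/(-1 - 2) = 0.865556
L_2(0.1) = (0.1 - (-4))/(2 - (-4)) × (0.1 - (-1))/(2 - (-1)) = 0.250556

P(0.1) = (-1)×L_0(0.1) + 3×L_1(0.1) + 4×L_2(0.1)
P(0.1) = 3.715000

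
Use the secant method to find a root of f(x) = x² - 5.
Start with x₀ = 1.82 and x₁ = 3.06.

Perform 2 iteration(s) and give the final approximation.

f(x) = x² - 5
x₀ = 1.82, x₁ = 3.06

Secant formula: x_{n+1} = x_n - f(x_n)(x_n - x_{n-1})/(f(x_n) - f(x_{n-1}))

Iteration 1:
  f(1.820000) = -1.687600
  f(3.060000) = 4.363600
  x_2 = 3.060000 - 4.363600×(3.060000 - 1.820000)/(4.363600 - (-1.687600))
       = 2.165820
Iteration 2:
  f(3.060000) = 4.363600
  f(2.165820) = -0.309225
  x_3 = 2.165820 - (-0.309225)×(2.165820 - 3.060000)/(-0.309225 - 4.363600)
       = 2.224992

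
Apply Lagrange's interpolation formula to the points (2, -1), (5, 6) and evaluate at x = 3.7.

Lagrange interpolation formula:
P(x) = Σ yᵢ × Lᵢ(x)
where Lᵢ(x) = Π_{j≠i} (x - xⱼ)/(xᵢ - xⱼ)

L_0(3.7) = (3.7 - 5)/(2 - 5) = 0.433333
L_1(3.7) = (3.7 - 2)/(5 - 2) = 0.566667

P(3.7) = (-1)×L_0(3.7) + 6×L_1(3.7)
P(3.7) = 2.966667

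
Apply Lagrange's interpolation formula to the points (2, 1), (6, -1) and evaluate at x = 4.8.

Lagrange interpolation formula:
P(x) = Σ yᵢ × Lᵢ(x)
where Lᵢ(x) = Π_{j≠i} (x - xⱼ)/(xᵢ - xⱼ)

L_0(4.8) = (4.8 - 6)/(2 - 6) = 0.300000
L_1(4.8) = (4.8 - 2)/(6 - 2) = 0.700000

P(4.8) = 1×L_0(4.8) + (-1)×L_1(4.8)
P(4.8) = -0.400000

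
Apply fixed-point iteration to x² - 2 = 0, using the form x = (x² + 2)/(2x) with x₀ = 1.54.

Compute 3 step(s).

Equation: x² - 2 = 0
Fixed-point form: x = (x² + 2)/(2x)
x₀ = 1.54

x_1 = g(1.540000) = 1.419351
x_2 = g(1.419351) = 1.414223
x_3 = g(1.414223) = 1.414214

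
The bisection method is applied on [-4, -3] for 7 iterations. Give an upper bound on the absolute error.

Bisection error bound: |error| ≤ (b-a)/2^n
|error| ≤ (-3 - (-4))/2^7 = 1/2^7
|error| ≤ 0.0078125000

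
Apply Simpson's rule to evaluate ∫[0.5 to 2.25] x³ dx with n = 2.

f(x) = x³
a = 0.5, b = 2.25, n = 2
h = (b - a)/n = 0.875000

Simpson's rule: (h/3)[f(x₀) + 4f(x₁) + 2f(x₂) + ... + f(xₙ)]

x_0 = 0.5000, f(x_0) = 0.125000, coefficient = 1
x_1 = 1.3750, f(x_1) = 2.599609, coefficient = 4
x_2 = 2.2500, f(x_2) = 11.390625, coefficient = 1

I ≈ (0.875000/3) × 21.914062 = 6.391602
Exact value: 6.391602
Error: 0.000000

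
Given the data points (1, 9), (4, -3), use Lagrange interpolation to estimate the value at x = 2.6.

Lagrange interpolation formula:
P(x) = Σ yᵢ × Lᵢ(x)
where Lᵢ(x) = Π_{j≠i} (x - xⱼ)/(xᵢ - xⱼ)

L_0(2.6) = (2.6 - 4)/(1 - 4) = 0.466667
L_1(2.6) = (2.6 - 1)/(4 - 1) = 0.533333

P(2.6) = 9×L_0(2.6) + (-3)×L_1(2.6)
P(2.6) = 2.600000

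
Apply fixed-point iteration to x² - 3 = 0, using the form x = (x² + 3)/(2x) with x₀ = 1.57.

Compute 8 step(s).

Equation: x² - 3 = 0
Fixed-point form: x = (x² + 3)/(2x)
x₀ = 1.57

x_1 = g(1.570000) = 1.740414
x_2 = g(1.740414) = 1.732071
x_3 = g(1.732071) = 1.732051
x_4 = g(1.732051) = 1.732051
x_5 = g(1.732051) = 1.732051
x_6 = g(1.732051) = 1.732051
x_7 = g(1.732051) = 1.732051
x_8 = g(1.732051) = 1.732051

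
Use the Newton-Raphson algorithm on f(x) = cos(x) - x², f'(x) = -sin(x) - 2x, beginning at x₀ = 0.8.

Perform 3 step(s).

f(x) = cos(x) - x²
f'(x) = -sin(x) - 2x
x₀ = 0.8

Newton-Raphson formula: x_{n+1} = x_n - f(x_n)/f'(x_n)

Iteration 1:
  f(0.800000) = 0.056707
  f'(0.800000) = -2.317356
  x_1 = 0.800000 - 0.056707/(-2.317356) = 0.824470
Iteration 2:
  f(0.824470) = -0.000806
  f'(0.824470) = -2.383129
  x_2 = 0.824470 - (-0.000806)/(-2.383129) = 0.824132
Iteration 3:
  f(0.824132) = 0.000000
  f'(0.824132) = -2.382224
  x_3 = 0.824132 - 0.000000/(-2.382224) = 0.824132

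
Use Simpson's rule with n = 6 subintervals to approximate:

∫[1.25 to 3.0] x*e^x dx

f(x) = x*e^x
a = 1.25, b = 3.0, n = 6
h = (b - a)/n = 0.291667

Simpson's rule: (h/3)[f(x₀) + 4f(x₁) + 2f(x₂) + ... + f(xₙ)]

x_0 = 1.2500, f(x_0) = 4.362929, coefficient = 1
x_1 = 1.5417, f(x_1) = 7.203239, coefficient = 4
x_2 = 1.8333, f(x_2) = 11.466952, coefficient = 2
x_3 = 2.1250, f(x_3) = 17.792407, coefficient = 4
x_4 = 2.4167, f(x_4) = 27.087053, coefficient = 2
x_5 = 2.7083, f(x_5) = 40.636504, coefficient = 4
x_6 = 3.0000, f(x_6) = 60.256611, coefficient = 1

I ≈ (0.291667/3) × 404.256147 = 39.302681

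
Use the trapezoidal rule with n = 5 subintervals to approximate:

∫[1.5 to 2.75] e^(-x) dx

f(x) = e^(-x)
a = 1.5, b = 2.75, n = 5
h = (b - a)/n = 0.250000

Trapezoidal rule: (h/2)[f(x₀) + 2f(x₁) + 2f(x₂) + ... + f(xₙ)]

x_0 = 1.5000, f(x_0) = 0.223130, coefficient = 1
x_1 = 1.7500, f(x_1) = 0.173774, coefficient = 2
x_2 = 2.0000, f(x_2) = 0.135335, coefficient = 2
x_3 = 2.2500, f(x_3) = 0.105399, coefficient = 2
x_4 = 2.5000, f(x_4) = 0.082085, coefficient = 2
x_5 = 2.7500, f(x_5) = 0.063928, coefficient = 1

I ≈ (0.250000/2) × 1.280245 = 0.160031
Exact value: 0.159202
Error: 0.000828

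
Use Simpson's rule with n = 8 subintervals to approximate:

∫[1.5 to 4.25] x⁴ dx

f(x) = x⁴
a = 1.5, b = 4.25, n = 8
h = (b - a)/n = 0.343750

Simpson's rule: (h/3)[f(x₀) + 4f(x₁) + 2f(x₂) + ... + f(xₙ)]

x_0 = 1.5000, f(x_0) = 5.062500, coefficient = 1
x_1 = 1.8438, f(x_1) = 11.556016, coefficient = 4
x_2 = 2.1875, f(x_2) = 22.897720, coefficient = 2
x_3 = 2.5312, f(x_3) = 41.052552, coefficient = 4
x_4 = 2.8750, f(x_4) = 68.320557, coefficient = 2
x_5 = 3.2188, f(x_5) = 107.336884, coefficient = 4
x_6 = 3.5625, f(x_6) = 161.071793, coefficient = 2
x_7 = 3.9062, f(x_7) = 232.830644, coefficient = 4
x_8 = 4.2500, f(x_8) = 326.253906, coefficient = 1

I ≈ (0.343750/3) × 2407.000931 = 275.802190
Exact value: 275.797070
Error: 0.005120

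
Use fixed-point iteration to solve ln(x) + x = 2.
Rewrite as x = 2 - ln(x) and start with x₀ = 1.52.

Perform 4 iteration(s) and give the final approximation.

Equation: ln(x) + x = 2
Fixed-point form: x = 2 - ln(x)
x₀ = 1.52

x_1 = g(1.520000) = 1.581290
x_2 = g(1.581290) = 1.541759
x_3 = g(1.541759) = 1.567076
x_4 = g(1.567076) = 1.550789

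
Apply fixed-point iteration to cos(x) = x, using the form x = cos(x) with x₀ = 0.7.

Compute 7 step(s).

Equation: cos(x) = x
Fixed-point form: x = cos(x)
x₀ = 0.7

x_1 = g(0.700000) = 0.764842
x_2 = g(0.764842) = 0.721492
x_3 = g(0.721492) = 0.750821
x_4 = g(0.750821) = 0.731129
x_5 = g(0.731129) = 0.744421
x_6 = g(0.744421) = 0.735480
x_7 = g(0.735480) = 0.741509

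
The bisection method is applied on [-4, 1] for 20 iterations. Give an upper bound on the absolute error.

Bisection error bound: |error| ≤ (b-a)/2^n
|error| ≤ (1 - (-4))/2^20 = 5/2^20
|error| ≤ 0.0000047684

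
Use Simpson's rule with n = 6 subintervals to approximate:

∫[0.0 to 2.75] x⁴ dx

f(x) = x⁴
a = 0.0, b = 2.75, n = 6
h = (b - a)/n = 0.458333

Simpson's rule: (h/3)[f(x₀) + 4f(x₁) + 2f(x₂) + ... + f(xₙ)]

x_0 = 0.0000, f(x_0) = 0.000000, coefficient = 1
x_1 = 0.4583, f(x_1) = 0.044129, coefficient = 4
x_2 = 0.9167, f(x_2) = 0.706067, coefficient = 2
x_3 = 1.3750, f(x_3) = 3.574463, coefficient = 4
x_4 = 1.8333, f(x_4) = 11.297068, coefficient = 2
x_5 = 2.2917, f(x_5) = 27.580732, coefficient = 4
x_6 = 2.7500, f(x_6) = 57.191406, coefficient = 1

I ≈ (0.458333/3) × 205.994973 = 31.471454
Exact value: 31.455273
Error: 0.016181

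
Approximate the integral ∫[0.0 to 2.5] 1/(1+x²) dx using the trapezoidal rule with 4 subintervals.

f(x) = 1/(1+x²)
a = 0.0, b = 2.5, n = 4
h = (b - a)/n = 0.625000

Trapezoidal rule: (h/2)[f(x₀) + 2f(x₁) + 2f(x₂) + ... + f(xₙ)]

x_0 = 0.0000, f(x_0) = 1.000000, coefficient = 1
x_1 = 0.6250, f(x_1) = 0.719101, coefficient = 2
x_2 = 1.2500, f(x_2) = 0.390244, coefficient = 2
x_3 = 1.8750, f(x_3) = 0.221453, coefficient = 2
x_4 = 2.5000, f(x_4) = 0.137931, coefficient = 1

I ≈ (0.625000/2) × 3.799528 = 1.187352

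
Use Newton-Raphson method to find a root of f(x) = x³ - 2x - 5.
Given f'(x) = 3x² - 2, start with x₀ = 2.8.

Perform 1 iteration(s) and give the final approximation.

f(x) = x³ - 2x - 5
f'(x) = 3x² - 2
x₀ = 2.8

Newton-Raphson formula: x_{n+1} = x_n - f(x_n)/f'(x_n)

Iteration 1:
  f(2.800000) = 11.352000
  f'(2.800000) = 21.520000
  x_1 = 2.800000 - 11.352000/21.520000 = 2.272491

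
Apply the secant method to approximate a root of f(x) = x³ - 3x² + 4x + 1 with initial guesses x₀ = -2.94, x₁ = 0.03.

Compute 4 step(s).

f(x) = x³ - 3x² + 4x + 1
x₀ = -2.94, x₁ = 0.03

Secant formula: x_{n+1} = x_n - f(x_n)(x_n - x_{n-1})/(f(x_n) - f(x_{n-1}))

Iteration 1:
  f(-2.940000) = -62.102984
  f(0.030000) = 1.117327
  x_2 = 0.030000 - 1.117327×(0.030000 - (-2.940000))/(1.117327 - (-62.102984))
       = -0.022490
Iteration 2:
  f(0.030000) = 1.117327
  f(-0.022490) = 0.908509
  x_3 = -0.022490 - 0.908509×(-0.022490 - 0.030000)/(0.908509 - 1.117327)
       = -0.250862
Iteration 3:
  f(-0.022490) = 0.908509
  f(-0.250862) = -0.208032
  x_4 = -0.250862 - (-0.208032)×(-0.250862 - (-0.022490))/(-0.208032 - 0.908509)
       = -0.208312
Iteration 4:
  f(-0.250862) = -0.208032
  f(-0.208312) = 0.027528
  x_5 = -0.208312 - 0.027528×(-0.208312 - (-0.250862))/(0.027528 - (-0.208032))
       = -0.213285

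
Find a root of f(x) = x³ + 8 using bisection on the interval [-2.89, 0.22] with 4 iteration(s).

f(x) = x³ + 8
Initial interval: [-2.89, 0.22]

Iteration 1:
  c_1 = (-2.890000 + 0.220000)/2 = -1.335000
  f(c_1) = f(-1.335000) = 5.620730
  f(a) × f(c) < 0, new interval: [-2.890000, -1.335000]
Iteration 2:
  c_2 = (-2.890000 + (-1.335000))/2 = -2.112500
  f(c_2) = f(-2.112500) = -1.427361
  f(a) × f(c) ≥ 0, new interval: [-2.112500, -1.335000]
Iteration 3:
  c_3 = (-2.112500 + (-1.335000))/2 = -1.723750
  f(c_3) = f(-1.723750) = 2.878197
  f(a) × f(c) < 0, new interval: [-2.112500, -1.723750]
Iteration 4:
  c_4 = (-2.112500 + (-1.723750))/2 = -1.918125
  f(c_4) = f(-1.918125) = 0.942828
  f(a) × f(c) < 0, new interval: [-2.112500, -1.918125]

After 4 iteration(s), the approximation is c_4 = -1.918125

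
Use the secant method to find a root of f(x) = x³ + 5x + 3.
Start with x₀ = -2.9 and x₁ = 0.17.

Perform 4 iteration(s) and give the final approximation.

f(x) = x³ + 5x + 3
x₀ = -2.9, x₁ = 0.17

Secant formula: x_{n+1} = x_n - f(x_n)(x_n - x_{n-1})/(f(x_n) - f(x_{n-1}))

Iteration 1:
  f(-2.900000) = -35.889000
  f(0.170000) = 3.854913
  x_2 = 0.170000 - 3.854913×(0.170000 - (-2.900000))/(3.854913 - (-35.889000))
       = -0.127771
Iteration 2:
  f(0.170000) = 3.854913
  f(-0.127771) = 2.359059
  x_3 = -0.127771 - 2.359059×(-0.127771 - 0.170000)/(2.359059 - 3.854913)
       = -0.597375
Iteration 3:
  f(-0.127771) = 2.359059
  f(-0.597375) = -0.200054
  x_4 = -0.597375 - (-0.200054)×(-0.597375 - (-0.127771))/(-0.200054 - 2.359059)
       = -0.560665
Iteration 4:
  f(-0.597375) = -0.200054
  f(-0.560665) = 0.020434
  x_5 = -0.560665 - 0.020434×(-0.560665 - (-0.597375))/(0.020434 - (-0.200054))
       = -0.564067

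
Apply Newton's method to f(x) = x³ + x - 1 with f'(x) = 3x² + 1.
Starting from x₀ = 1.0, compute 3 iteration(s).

f(x) = x³ + x - 1
f'(x) = 3x² + 1
x₀ = 1.0

Newton-Raphson formula: x_{n+1} = x_n - f(x_n)/f'(x_n)

Iteration 1:
  f(1.000000) = 1.000000
  f'(1.000000) = 4.000000
  x_1 = 1.000000 - 1.000000/4.000000 = 0.750000
Iteration 2:
  f(0.750000) = 0.171875
  f'(0.750000) = 2.687500
  x_2 = 0.750000 - 0.171875/2.687500 = 0.686047
Iteration 3:
  f(0.686047) = 0.008941
  f'(0.686047) = 2.411979
  x_3 = 0.686047 - 0.008941/2.411979 = 0.682340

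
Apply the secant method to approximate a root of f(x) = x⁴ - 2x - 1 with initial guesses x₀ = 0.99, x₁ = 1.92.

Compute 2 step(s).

f(x) = x⁴ - 2x - 1
x₀ = 0.99, x₁ = 1.92

Secant formula: x_{n+1} = x_n - f(x_n)(x_n - x_{n-1})/(f(x_n) - f(x_{n-1}))

Iteration 1:
  f(0.990000) = -2.019404
  f(1.920000) = 8.749545
  x_2 = 1.920000 - 8.749545×(1.920000 - 0.990000)/(8.749545 - (-2.019404))
       = 1.164395
Iteration 2:
  f(1.920000) = 8.749545
  f(1.164395) = -1.490556
  x_3 = 1.164395 - (-1.490556)×(1.164395 - 1.920000)/(-1.490556 - 8.749545)
       = 1.274381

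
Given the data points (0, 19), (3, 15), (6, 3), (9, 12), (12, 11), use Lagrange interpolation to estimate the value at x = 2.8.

Lagrange interpolation formula:
P(x) = Σ yᵢ × Lᵢ(x)
where Lᵢ(x) = Π_{j≠i} (x - xⱼ)/(xᵢ - xⱼ)

L_0(2.8) = (2.8 - 3)/(0 - 3) × (2.8 - 6)/(0 - 6) × (2.8 - 9)/(0 - 9) × (2.8 - 12)/(0 - 12) = 0.018779
L_1(2.8) = (2.8 - 0)/(3 - 0) × (2.8 - 6)/(3 - 6) × (2.8 - 9)/(3 - 9) × (2.8 - 12)/(3 - 12) = 1.051602
L_2(2.8) = (2.8 - 0)/(6 - 0) × (2.8 - 3)/(6 - 3) × (2.8 - 9)/(6 - 9) × (2.8 - 12)/(6 - 12) = -0.098588
L_3(2.8) = (2.8 - 0)/(9 - 0) × (2.8 - 3)/(9 - 3) × (2.8 - 6)/(9 - 6) × (2.8 - 12)/(9 - 12) = 0.033923
L_4(2.8) = (2.8 - 0)/(12 - 0) × (2.8 - 3)/(12 - 3) × (2.8 - 6)/(12 - 6) × (2.8 - 9)/(12 - 9) = -0.005715

P(2.8) = 19×L_0(2.8) + 15×L_1(2.8) + 3×L_2(2.8) + 12×L_3(2.8) + 11×L_4(2.8)
P(2.8) = 16.179259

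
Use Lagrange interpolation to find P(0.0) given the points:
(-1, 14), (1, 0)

Lagrange interpolation formula:
P(x) = Σ yᵢ × Lᵢ(x)
where Lᵢ(x) = Π_{j≠i} (x - xⱼ)/(xᵢ - xⱼ)

L_0(0.0) = (0.0 - 1)/(-1 - 1) = 0.500000
L_1(0.0) = (0.0 - (-1))/(1 - (-1)) = 0.500000

P(0.0) = 14×L_0(0.0) + 0×L_1(0.0)
P(0.0) = 7.000000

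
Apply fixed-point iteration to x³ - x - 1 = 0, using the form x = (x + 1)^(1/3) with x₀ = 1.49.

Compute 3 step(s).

Equation: x³ - x - 1 = 0
Fixed-point form: x = (x + 1)^(1/3)
x₀ = 1.49

x_1 = g(1.490000) = 1.355397
x_2 = g(1.355397) = 1.330520
x_3 = g(1.330520) = 1.325819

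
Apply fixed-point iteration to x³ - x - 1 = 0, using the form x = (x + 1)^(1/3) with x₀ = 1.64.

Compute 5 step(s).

Equation: x³ - x - 1 = 0
Fixed-point form: x = (x + 1)^(1/3)
x₀ = 1.64

x_1 = g(1.640000) = 1.382085
x_2 = g(1.382085) = 1.335526
x_3 = g(1.335526) = 1.326768
x_4 = g(1.326768) = 1.325107
x_5 = g(1.325107) = 1.324792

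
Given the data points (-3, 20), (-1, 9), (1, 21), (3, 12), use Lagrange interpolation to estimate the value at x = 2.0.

Lagrange interpolation formula:
P(x) = Σ yᵢ × Lᵢ(x)
where Lᵢ(x) = Π_{j≠i} (x - xⱼ)/(xᵢ - xⱼ)

L_0(2.0) = (2.0 - (-1))/(-3 - (-1)) × (2.0 - 1)/(-3 - 1) × (2.0 - 3)/(-3 - 3) = 0.062500
L_1(2.0) = (2.0 - (-3))/(-1 - (-3)) × (2.0 - 1)/(-1 - 1) × (2.0 - 3)/(-1 - 3) = -0.312500
L_2(2.0) = (2.0 - (-3))/(1 - (-3)) × (2.0 - (-1))/(1 - (-1)) × (2.0 - 3)/(1 - 3) = 0.937500
L_3(2.0) = (2.0 - (-3))/(3 - (-3)) × (2.0 - (-1))/(3 - (-1)) × (2.0 - 1)/(3 - 1) = 0.312500

P(2.0) = 20×L_0(2.0) + 9×L_1(2.0) + 21×L_2(2.0) + 12×L_3(2.0)
P(2.0) = 21.875000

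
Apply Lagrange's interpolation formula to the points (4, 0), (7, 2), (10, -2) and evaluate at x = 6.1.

Lagrange interpolation formula:
P(x) = Σ yᵢ × Lᵢ(x)
where Lᵢ(x) = Π_{j≠i} (x - xⱼ)/(xᵢ - xⱼ)

L_0(6.1) = (6.1 - 7)/(4 - 7) × (6.1 - 10)/(4 - 10) = 0.195000
L_1(6.1) = (6.1 - 4)/(7 - 4) × (6.1 - 10)/(7 - 10) = 0.910000
L_2(6.1) = (6.1 - 4)/(10 - 4) × (6.1 - 7)/(10 - 7) = -0.105000

P(6.1) = 0×L_0(6.1) + 2×L_1(6.1) + (-2)×L_2(6.1)
P(6.1) = 2.030000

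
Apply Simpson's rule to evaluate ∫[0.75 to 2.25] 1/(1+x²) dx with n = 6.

f(x) = 1/(1+x²)
a = 0.75, b = 2.25, n = 6
h = (b - a)/n = 0.250000

Simpson's rule: (h/3)[f(x₀) + 4f(x₁) + 2f(x₂) + ... + f(xₙ)]

x_0 = 0.7500, f(x_0) = 0.640000, coefficient = 1
x_1 = 1.0000, f(x_1) = 0.500000, coefficient = 4
x_2 = 1.2500, f(x_2) = 0.390244, coefficient = 2
x_3 = 1.5000, f(x_3) = 0.307692, coefficient = 4
x_4 = 1.7500, f(x_4) = 0.246154, coefficient = 2
x_5 = 2.0000, f(x_5) = 0.200000, coefficient = 4
x_6 = 2.2500, f(x_6) = 0.164948, coefficient = 1

I ≈ (0.250000/3) × 6.108513 = 0.509043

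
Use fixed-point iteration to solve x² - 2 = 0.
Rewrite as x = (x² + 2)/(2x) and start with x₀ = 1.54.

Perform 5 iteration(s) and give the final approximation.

Equation: x² - 2 = 0
Fixed-point form: x = (x² + 2)/(2x)
x₀ = 1.54

x_1 = g(1.540000) = 1.419351
x_2 = g(1.419351) = 1.414223
x_3 = g(1.414223) = 1.414214
x_4 = g(1.414214) = 1.414214
x_5 = g(1.414214) = 1.414214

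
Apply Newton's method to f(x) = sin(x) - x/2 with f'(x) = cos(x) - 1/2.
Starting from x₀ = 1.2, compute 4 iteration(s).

f(x) = sin(x) - x/2
f'(x) = cos(x) - 1/2
x₀ = 1.2

Newton-Raphson formula: x_{n+1} = x_n - f(x_n)/f'(x_n)

Iteration 1:
  f(1.200000) = 0.332039
  f'(1.200000) = -0.137642
  x_1 = 1.200000 - 0.332039/(-0.137642) = 3.612334
Iteration 2:
  f(3.612334) = -2.259714
  f'(3.612334) = -1.391232
  x_2 = 3.612334 - (-2.259714)/(-1.391232) = 1.988080
Iteration 3:
  f(1.988080) = -0.079847
  f'(1.988080) = -0.905279
  x_3 = 1.988080 - (-0.079847)/(-0.905279) = 1.899879
Iteration 4:
  f(1.899879) = -0.003600
  f'(1.899879) = -0.823175
  x_4 = 1.899879 - (-0.003600)/(-0.823175) = 1.895505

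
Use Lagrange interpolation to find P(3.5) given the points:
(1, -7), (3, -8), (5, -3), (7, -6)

Lagrange interpolation formula:
P(x) = Σ yᵢ × Lᵢ(x)
where Lᵢ(x) = Π_{j≠i} (x - xⱼ)/(xᵢ - xⱼ)

L_0(3.5) = (3.5 - 3)/(1 - 3) × (3.5 - 5)/(1 - 5) × (3.5 - 7)/(1 - 7) = -0.054688
L_1(3.5) = (3.5 - 1)/(3 - 1) × (3.5 - 5)/(3 - 5) × (3.5 - 7)/(3 - 7) = 0.820312
L_2(3.5) = (3.5 - 1)/(5 - 1) × (3.5 - 3)/(5 - 3) × (3.5 - 7)/(5 - 7) = 0.273438
L_3(3.5) = (3.5 - 1)/(7 - 1) × (3.5 - 3)/(7 - 3) × (3.5 - 5)/(7 - 5) = -0.039062

P(3.5) = (-7)×L_0(3.5) + (-8)×L_1(3.5) + (-3)×L_2(3.5) + (-6)×L_3(3.5)
P(3.5) = -6.765625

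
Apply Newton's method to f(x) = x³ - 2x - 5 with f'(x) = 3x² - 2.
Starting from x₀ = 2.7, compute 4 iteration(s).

f(x) = x³ - 2x - 5
f'(x) = 3x² - 2
x₀ = 2.7

Newton-Raphson formula: x_{n+1} = x_n - f(x_n)/f'(x_n)

Iteration 1:
  f(2.700000) = 9.283000
  f'(2.700000) = 19.870000
  x_1 = 2.700000 - 9.283000/19.870000 = 2.232813
Iteration 2:
  f(2.232813) = 1.665964
  f'(2.232813) = 12.956366
  x_2 = 2.232813 - 1.665964/12.956366 = 2.104231
Iteration 3:
  f(2.104231) = 0.108623
  f'(2.104231) = 11.283360
  x_3 = 2.104231 - 0.108623/11.283360 = 2.094604
Iteration 4:
  f(2.094604) = 0.000584
  f'(2.094604) = 11.162095
  x_4 = 2.094604 - 0.000584/11.162095 = 2.094551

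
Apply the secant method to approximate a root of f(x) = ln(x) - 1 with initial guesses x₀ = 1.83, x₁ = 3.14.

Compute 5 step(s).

f(x) = ln(x) - 1
x₀ = 1.83, x₁ = 3.14

Secant formula: x_{n+1} = x_n - f(x_n)(x_n - x_{n-1})/(f(x_n) - f(x_{n-1}))

Iteration 1:
  f(1.830000) = -0.395684
  f(3.140000) = 0.144223
  x_2 = 3.140000 - 0.144223×(3.140000 - 1.830000)/(0.144223 - (-0.395684))
       = 2.790066
Iteration 2:
  f(3.140000) = 0.144223
  f(2.790066) = 0.026065
  x_3 = 2.790066 - 0.026065×(2.790066 - 3.140000)/(0.026065 - 0.144223)
       = 2.712871
Iteration 3:
  f(2.790066) = 0.026065
  f(2.712871) = -0.001992
  x_4 = 2.712871 - (-0.001992)×(2.712871 - 2.790066)/(-0.001992 - 0.026065)
       = 2.718353
Iteration 4:
  f(2.712871) = -0.001992
  f(2.718353) = 0.000026
  x_5 = 2.718353 - 0.000026×(2.718353 - 2.712871)/(0.000026 - (-0.001992))
       = 2.718282
Iteration 5:
  f(2.718353) = 0.000026
  f(2.718282) = 0.000000
  x_6 = 2.718282 - 0.000000×(2.718282 - 2.718353)/(0.000000 - 0.000026)
       = 2.718282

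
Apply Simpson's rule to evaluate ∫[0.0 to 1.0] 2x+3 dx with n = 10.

f(x) = 2x+3
a = 0.0, b = 1.0, n = 10
h = (b - a)/n = 0.100000

Simpson's rule: (h/3)[f(x₀) + 4f(x₁) + 2f(x₂) + ... + f(xₙ)]

x_0 = 0.0000, f(x_0) = 3.000000, coefficient = 1
x_1 = 0.1000, f(x_1) = 3.200000, coefficient = 4
x_2 = 0.2000, f(x_2) = 3.400000, coefficient = 2
x_3 = 0.3000, f(x_3) = 3.600000, coefficient = 4
x_4 = 0.4000, f(x_4) = 3.800000, coefficient = 2
x_5 = 0.5000, f(x_5) = 4.000000, coefficient = 4
x_6 = 0.6000, f(x_6) = 4.200000, coefficient = 2
x_7 = 0.7000, f(x_7) = 4.400000, coefficient = 4
x_8 = 0.8000, f(x_8) = 4.600000, coefficient = 2
x_9 = 0.9000, f(x_9) = 4.800000, coefficient = 4
x_10 = 1.0000, f(x_10) = 5.000000, coefficient = 1

I ≈ (0.100000/3) × 120.000000 = 4.000000
Exact value: 4.000000
Error: 0.000000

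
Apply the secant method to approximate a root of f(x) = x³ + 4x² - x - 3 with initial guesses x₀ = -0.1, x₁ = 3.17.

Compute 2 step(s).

f(x) = x³ + 4x² - x - 3
x₀ = -0.1, x₁ = 3.17

Secant formula: x_{n+1} = x_n - f(x_n)(x_n - x_{n-1})/(f(x_n) - f(x_{n-1}))

Iteration 1:
  f(-0.100000) = -2.861000
  f(3.170000) = 65.880613
  x_2 = 3.170000 - 65.880613×(3.170000 - (-0.100000))/(65.880613 - (-2.861000))
       = 0.036096
Iteration 2:
  f(3.170000) = 65.880613
  f(0.036096) = -3.030837
  x_3 = 0.036096 - (-3.030837)×(0.036096 - 3.170000)/(-3.030837 - 65.880613)
       = 0.173930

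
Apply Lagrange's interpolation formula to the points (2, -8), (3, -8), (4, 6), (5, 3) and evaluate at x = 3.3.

Lagrange interpolation formula:
P(x) = Σ yᵢ × Lᵢ(x)
where Lᵢ(x) = Π_{j≠i} (x - xⱼ)/(xᵢ - xⱼ)

L_0(3.3) = (3.3 - 3)/(2 - 3) × (3.3 - 4)/(2 - 4) × (3.3 - 5)/(2 - 5) = -0.059500
L_1(3.3) = (3.3 - 2)/(3 - 2) × (3.3 - 4)/(3 - 4) × (3.3 - 5)/(3 - 5) = 0.773500
L_2(3.3) = (3.3 - 2)/(4 - 2) × (3.3 - 3)/(4 - 3) × (3.3 - 5)/(4 - 5) = 0.331500
L_3(3.3) = (3.3 - 2)/(5 - 2) × (3.3 - 3)/(5 - 3) × (3.3 - 4)/(5 - 4) = -0.045500

P(3.3) = (-8)×L_0(3.3) + (-8)×L_1(3.3) + 6×L_2(3.3) + 3×L_3(3.3)
P(3.3) = -3.859500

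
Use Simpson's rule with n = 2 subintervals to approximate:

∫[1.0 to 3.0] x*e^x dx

f(x) = x*e^x
a = 1.0, b = 3.0, n = 2
h = (b - a)/n = 1.000000

Simpson's rule: (h/3)[f(x₀) + 4f(x₁) + 2f(x₂) + ... + f(xₙ)]

x_0 = 1.0000, f(x_0) = 2.718282, coefficient = 1
x_1 = 2.0000, f(x_1) = 14.778112, coefficient = 4
x_2 = 3.0000, f(x_2) = 60.256611, coefficient = 1

I ≈ (1.000000/3) × 122.087341 = 40.695780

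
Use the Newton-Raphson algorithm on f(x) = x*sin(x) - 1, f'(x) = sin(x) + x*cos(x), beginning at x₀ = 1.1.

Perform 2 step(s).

f(x) = x*sin(x) - 1
f'(x) = sin(x) + x*cos(x)
x₀ = 1.1

Newton-Raphson formula: x_{n+1} = x_n - f(x_n)/f'(x_n)

Iteration 1:
  f(1.100000) = -0.019672
  f'(1.100000) = 1.390163
  x_1 = 1.100000 - (-0.019672)/1.390163 = 1.114151
Iteration 2:
  f(1.114151) = -0.000009
  f'(1.114151) = 1.388810
  x_2 = 1.114151 - (-0.000009)/1.388810 = 1.114157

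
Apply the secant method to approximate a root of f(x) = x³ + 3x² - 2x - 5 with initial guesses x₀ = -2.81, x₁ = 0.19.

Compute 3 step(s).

f(x) = x³ + 3x² - 2x - 5
x₀ = -2.81, x₁ = 0.19

Secant formula: x_{n+1} = x_n - f(x_n)(x_n - x_{n-1})/(f(x_n) - f(x_{n-1}))

Iteration 1:
  f(-2.810000) = 2.120259
  f(0.190000) = -5.264841
  x_2 = 0.190000 - (-5.264841)×(0.190000 - (-2.810000))/(-5.264841 - 2.120259)
       = -1.948701
Iteration 2:
  f(0.190000) = -5.264841
  f(-1.948701) = 2.889643
  x_3 = -1.948701 - 2.889643×(-1.948701 - 0.190000)/(2.889643 - (-5.264841))
       = -1.190826
Iteration 3:
  f(-1.948701) = 2.889643
  f(-1.190826) = -0.052820
  x_4 = -1.190826 - (-0.052820)×(-1.190826 - (-1.948701))/(-0.052820 - 2.889643)
       = -1.204430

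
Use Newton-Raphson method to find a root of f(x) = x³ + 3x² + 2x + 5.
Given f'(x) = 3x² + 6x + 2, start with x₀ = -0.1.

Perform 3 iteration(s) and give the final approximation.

f(x) = x³ + 3x² + 2x + 5
f'(x) = 3x² + 6x + 2
x₀ = -0.1

Newton-Raphson formula: x_{n+1} = x_n - f(x_n)/f'(x_n)

Iteration 1:
  f(-0.100000) = 4.829000
  f'(-0.100000) = 1.430000
  x_1 = -0.100000 - 4.829000/1.430000 = -3.476923
Iteration 2:
  f(-3.476923) = -7.719366
  f'(-3.476923) = 17.405444
  x_2 = -3.476923 - (-7.719366)/17.405444 = -3.033420
Iteration 3:
  f(-3.033420) = -1.374360
  f'(-3.033420) = 11.404392
  x_3 = -3.033420 - (-1.374360)/11.404392 = -2.912909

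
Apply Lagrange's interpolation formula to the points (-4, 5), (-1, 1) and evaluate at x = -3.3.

Lagrange interpolation formula:
P(x) = Σ yᵢ × Lᵢ(x)
where Lᵢ(x) = Π_{j≠i} (x - xⱼ)/(xᵢ - xⱼ)

L_0(-3.3) = (-3.3 - (-1))/(-4 - (-1)) = 0.766667
L_1(-3.3) = (-3.3 - (-4))/(-1 - (-4)) = 0.233333

P(-3.3) = 5×L_0(-3.3) + 1×L_1(-3.3)
P(-3.3) = 4.066667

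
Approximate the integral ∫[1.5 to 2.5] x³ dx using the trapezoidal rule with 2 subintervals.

f(x) = x³
a = 1.5, b = 2.5, n = 2
h = (b - a)/n = 0.500000

Trapezoidal rule: (h/2)[f(x₀) + 2f(x₁) + 2f(x₂) + ... + f(xₙ)]

x_0 = 1.5000, f(x_0) = 3.375000, coefficient = 1
x_1 = 2.0000, f(x_1) = 8.000000, coefficient = 2
x_2 = 2.5000, f(x_2) = 15.625000, coefficient = 1

I ≈ (0.500000/2) × 35.000000 = 8.750000
Exact value: 8.500000
Error: 0.250000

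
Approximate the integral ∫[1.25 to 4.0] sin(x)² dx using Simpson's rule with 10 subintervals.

f(x) = sin(x)²
a = 1.25, b = 4.0, n = 10
h = (b - a)/n = 0.275000

Simpson's rule: (h/3)[f(x₀) + 4f(x₁) + 2f(x₂) + ... + f(xₙ)]

x_0 = 1.2500, f(x_0) = 0.900572, coefficient = 1
x_1 = 1.5250, f(x_1) = 0.997904, coefficient = 4
x_2 = 1.8000, f(x_2) = 0.948379, coefficient = 2
x_3 = 2.0750, f(x_3) = 0.766604, coefficient = 4
x_4 = 2.3500, f(x_4) = 0.506194, coefficient = 2
x_5 = 2.6250, f(x_5) = 0.243957, coefficient = 4
x_6 = 2.9000, f(x_6) = 0.057240, coefficient = 2
x_7 = 3.1750, f(x_7) = 0.001116, coefficient = 4
x_8 = 3.4500, f(x_8) = 0.092137, coefficient = 2
x_9 = 3.7250, f(x_9) = 0.303459, coefficient = 4
x_10 = 4.0000, f(x_10) = 0.572750, coefficient = 1

I ≈ (0.275000/3) × 13.933385 = 1.277227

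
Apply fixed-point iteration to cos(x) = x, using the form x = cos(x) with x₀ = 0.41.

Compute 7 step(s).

Equation: cos(x) = x
Fixed-point form: x = cos(x)
x₀ = 0.41

x_1 = g(0.410000) = 0.917121
x_2 = g(0.917121) = 0.608108
x_3 = g(0.608108) = 0.820730
x_4 = g(0.820730) = 0.681687
x_5 = g(0.681687) = 0.776511
x_6 = g(0.776511) = 0.713363
x_7 = g(0.713363) = 0.756165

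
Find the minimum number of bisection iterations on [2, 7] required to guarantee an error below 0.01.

We need (b-a)/2^n ≤ 0.01
(7 - 2)/2^n ≤ 0.01
5/2^n ≤ 0.01
2^n ≥ 500
n ≥ log₂(500) = 8.97
n ≥ 9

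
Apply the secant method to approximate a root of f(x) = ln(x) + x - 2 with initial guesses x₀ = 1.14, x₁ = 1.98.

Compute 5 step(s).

f(x) = ln(x) + x - 2
x₀ = 1.14, x₁ = 1.98

Secant formula: x_{n+1} = x_n - f(x_n)(x_n - x_{n-1})/(f(x_n) - f(x_{n-1}))

Iteration 1:
  f(1.140000) = -0.728972
  f(1.980000) = 0.663097
  x_2 = 1.980000 - 0.663097×(1.980000 - 1.140000)/(0.663097 - (-0.728972))
       = 1.579875
Iteration 2:
  f(1.980000) = 0.663097
  f(1.579875) = 0.037221
  x_3 = 1.579875 - 0.037221×(1.579875 - 1.980000)/(0.037221 - 0.663097)
       = 1.556080
Iteration 3:
  f(1.579875) = 0.037221
  f(1.556080) = -0.001751
  x_4 = 1.556080 - (-0.001751)×(1.556080 - 1.579875)/(-0.001751 - 0.037221)
       = 1.557149
Iteration 4:
  f(1.556080) = -0.001751
  f(1.557149) = 0.000005
  x_5 = 1.557149 - 0.000005×(1.557149 - 1.556080)/(0.000005 - (-0.001751))
       = 1.557146
Iteration 5:
  f(1.557149) = 0.000005
  f(1.557146) = 0.000000
  x_6 = 1.557146 - 0.000000×(1.557146 - 1.557149)/(0.000000 - 0.000005)
       = 1.557146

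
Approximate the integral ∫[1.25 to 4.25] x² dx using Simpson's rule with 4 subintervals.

f(x) = x²
a = 1.25, b = 4.25, n = 4
h = (b - a)/n = 0.750000

Simpson's rule: (h/3)[f(x₀) + 4f(x₁) + 2f(x₂) + ... + f(xₙ)]

x_0 = 1.2500, f(x_0) = 1.562500, coefficient = 1
x_1 = 2.0000, f(x_1) = 4.000000, coefficient = 4
x_2 = 2.7500, f(x_2) = 7.562500, coefficient = 2
x_3 = 3.5000, f(x_3) = 12.250000, coefficient = 4
x_4 = 4.2500, f(x_4) = 18.062500, coefficient = 1

I ≈ (0.750000/3) × 99.750000 = 24.937500
Exact value: 24.937500
Error: 0.000000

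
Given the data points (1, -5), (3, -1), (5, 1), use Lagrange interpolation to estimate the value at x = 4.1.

Lagrange interpolation formula:
P(x) = Σ yᵢ × Lᵢ(x)
where Lᵢ(x) = Π_{j≠i} (x - xⱼ)/(xᵢ - xⱼ)

L_0(4.1) = (4.1 - 3)/(1 - 3) × (4.1 - 5)/(1 - 5) = -0.123750
L_1(4.1) = (4.1 - 1)/(3 - 1) × (4.1 - 5)/(3 - 5) = 0.697500
L_2(4.1) = (4.1 - 1)/(5 - 1) × (4.1 - 3)/(5 - 3) = 0.426250

P(4.1) = (-5)×L_0(4.1) + (-1)×L_1(4.1) + 1×L_2(4.1)
P(4.1) = 0.347500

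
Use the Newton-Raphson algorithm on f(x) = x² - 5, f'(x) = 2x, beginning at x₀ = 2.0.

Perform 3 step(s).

f(x) = x² - 5
f'(x) = 2x
x₀ = 2.0

Newton-Raphson formula: x_{n+1} = x_n - f(x_n)/f'(x_n)

Iteration 1:
  f(2.000000) = -1.000000
  f'(2.000000) = 4.000000
  x_1 = 2.000000 - (-1.000000)/4.000000 = 2.250000
Iteration 2:
  f(2.250000) = 0.062500
  f'(2.250000) = 4.500000
  x_2 = 2.250000 - 0.062500/4.500000 = 2.236111
Iteration 3:
  f(2.236111) = 0.000193
  f'(2.236111) = 4.472222
  x_3 = 2.236111 - 0.000193/4.472222 = 2.236068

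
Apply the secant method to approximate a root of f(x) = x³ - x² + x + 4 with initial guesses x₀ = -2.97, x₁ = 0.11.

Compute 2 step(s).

f(x) = x³ - x² + x + 4
x₀ = -2.97, x₁ = 0.11

Secant formula: x_{n+1} = x_n - f(x_n)(x_n - x_{n-1})/(f(x_n) - f(x_{n-1}))

Iteration 1:
  f(-2.970000) = -33.988973
  f(0.110000) = 4.099231
  x_2 = 0.110000 - 4.099231×(0.110000 - (-2.970000))/(4.099231 - (-33.988973))
       = -0.221484
Iteration 2:
  f(0.110000) = 4.099231
  f(-0.221484) = 3.718596
  x_3 = -0.221484 - 3.718596×(-0.221484 - 0.110000)/(3.718596 - 4.099231)
       = -3.459901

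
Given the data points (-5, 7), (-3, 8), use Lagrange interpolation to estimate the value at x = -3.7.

Lagrange interpolation formula:
P(x) = Σ yᵢ × Lᵢ(x)
where Lᵢ(x) = Π_{j≠i} (x - xⱼ)/(xᵢ - xⱼ)

L_0(-3.7) = (-3.7 - (-3))/(-5 - (-3)) = 0.350000
L_1(-3.7) = (-3.7 - (-5))/(-3 - (-5)) = 0.650000

P(-3.7) = 7×L_0(-3.7) + 8×L_1(-3.7)
P(-3.7) = 7.650000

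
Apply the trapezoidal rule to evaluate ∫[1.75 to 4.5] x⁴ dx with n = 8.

f(x) = x⁴
a = 1.75, b = 4.5, n = 8
h = (b - a)/n = 0.343750

Trapezoidal rule: (h/2)[f(x₀) + 2f(x₁) + 2f(x₂) + ... + f(xₙ)]

x_0 = 1.7500, f(x_0) = 9.378906, coefficient = 1
x_1 = 2.0938, f(x_1) = 19.217607, coefficient = 2
x_2 = 2.4375, f(x_2) = 35.300308, coefficient = 2
x_3 = 2.7812, f(x_3) = 59.835664, coefficient = 2
x_4 = 3.1250, f(x_4) = 95.367432, coefficient = 2
x_5 = 3.4688, f(x_5) = 144.774476, coefficient = 2
x_6 = 3.8125, f(x_6) = 211.270767, coefficient = 2
x_7 = 4.1562, f(x_7) = 298.405381, coefficient = 2
x_8 = 4.5000, f(x_8) = 410.062500, coefficient = 1

I ≈ (0.343750/2) × 2147.784676 = 369.150491
Exact value: 365.773633
Error: 3.376858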